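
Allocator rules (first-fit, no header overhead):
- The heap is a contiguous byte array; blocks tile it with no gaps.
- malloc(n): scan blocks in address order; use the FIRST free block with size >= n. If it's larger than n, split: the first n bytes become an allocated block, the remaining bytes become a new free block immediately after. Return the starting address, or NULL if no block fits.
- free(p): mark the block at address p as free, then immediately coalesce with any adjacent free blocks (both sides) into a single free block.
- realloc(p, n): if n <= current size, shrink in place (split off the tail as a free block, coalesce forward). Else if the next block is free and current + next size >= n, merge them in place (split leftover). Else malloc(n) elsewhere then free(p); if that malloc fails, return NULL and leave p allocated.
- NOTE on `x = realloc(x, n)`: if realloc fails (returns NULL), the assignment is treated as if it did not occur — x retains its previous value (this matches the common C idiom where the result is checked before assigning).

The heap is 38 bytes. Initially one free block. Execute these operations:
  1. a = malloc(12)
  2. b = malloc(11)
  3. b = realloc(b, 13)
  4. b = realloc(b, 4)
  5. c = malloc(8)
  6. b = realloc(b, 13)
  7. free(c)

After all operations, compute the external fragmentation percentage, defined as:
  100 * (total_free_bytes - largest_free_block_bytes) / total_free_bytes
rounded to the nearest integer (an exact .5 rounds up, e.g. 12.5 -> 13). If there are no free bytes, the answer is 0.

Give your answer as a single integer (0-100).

Answer: 8

Derivation:
Op 1: a = malloc(12) -> a = 0; heap: [0-11 ALLOC][12-37 FREE]
Op 2: b = malloc(11) -> b = 12; heap: [0-11 ALLOC][12-22 ALLOC][23-37 FREE]
Op 3: b = realloc(b, 13) -> b = 12; heap: [0-11 ALLOC][12-24 ALLOC][25-37 FREE]
Op 4: b = realloc(b, 4) -> b = 12; heap: [0-11 ALLOC][12-15 ALLOC][16-37 FREE]
Op 5: c = malloc(8) -> c = 16; heap: [0-11 ALLOC][12-15 ALLOC][16-23 ALLOC][24-37 FREE]
Op 6: b = realloc(b, 13) -> b = 24; heap: [0-11 ALLOC][12-15 FREE][16-23 ALLOC][24-36 ALLOC][37-37 FREE]
Op 7: free(c) -> (freed c); heap: [0-11 ALLOC][12-23 FREE][24-36 ALLOC][37-37 FREE]
Free blocks: [12 1] total_free=13 largest=12 -> 100*(13-12)/13 = 100/13 ≈ 7.692 -> rounds to 8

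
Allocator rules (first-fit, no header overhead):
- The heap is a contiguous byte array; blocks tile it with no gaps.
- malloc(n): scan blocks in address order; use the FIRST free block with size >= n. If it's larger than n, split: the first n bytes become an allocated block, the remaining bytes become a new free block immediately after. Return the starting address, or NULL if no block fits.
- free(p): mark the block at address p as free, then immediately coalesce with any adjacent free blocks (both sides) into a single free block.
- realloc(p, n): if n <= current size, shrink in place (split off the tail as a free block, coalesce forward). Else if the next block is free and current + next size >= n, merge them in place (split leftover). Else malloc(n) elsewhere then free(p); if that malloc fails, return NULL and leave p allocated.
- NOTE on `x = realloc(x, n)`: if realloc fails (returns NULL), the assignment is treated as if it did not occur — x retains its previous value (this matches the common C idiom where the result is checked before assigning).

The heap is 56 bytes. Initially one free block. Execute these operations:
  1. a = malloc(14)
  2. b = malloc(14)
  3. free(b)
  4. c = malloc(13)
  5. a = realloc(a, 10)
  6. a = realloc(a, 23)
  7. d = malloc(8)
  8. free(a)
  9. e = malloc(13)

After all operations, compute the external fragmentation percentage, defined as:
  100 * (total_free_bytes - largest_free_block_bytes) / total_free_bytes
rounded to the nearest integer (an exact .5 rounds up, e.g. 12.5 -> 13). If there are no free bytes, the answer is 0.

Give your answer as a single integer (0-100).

Op 1: a = malloc(14) -> a = 0; heap: [0-13 ALLOC][14-55 FREE]
Op 2: b = malloc(14) -> b = 14; heap: [0-13 ALLOC][14-27 ALLOC][28-55 FREE]
Op 3: free(b) -> (freed b); heap: [0-13 ALLOC][14-55 FREE]
Op 4: c = malloc(13) -> c = 14; heap: [0-13 ALLOC][14-26 ALLOC][27-55 FREE]
Op 5: a = realloc(a, 10) -> a = 0; heap: [0-9 ALLOC][10-13 FREE][14-26 ALLOC][27-55 FREE]
Op 6: a = realloc(a, 23) -> a = 27; heap: [0-13 FREE][14-26 ALLOC][27-49 ALLOC][50-55 FREE]
Op 7: d = malloc(8) -> d = 0; heap: [0-7 ALLOC][8-13 FREE][14-26 ALLOC][27-49 ALLOC][50-55 FREE]
Op 8: free(a) -> (freed a); heap: [0-7 ALLOC][8-13 FREE][14-26 ALLOC][27-55 FREE]
Op 9: e = malloc(13) -> e = 27; heap: [0-7 ALLOC][8-13 FREE][14-26 ALLOC][27-39 ALLOC][40-55 FREE]
Free blocks: [6 16] total_free=22 largest=16 -> 100*(22-16)/22 = 600/22 ≈ 27.273 -> rounds to 27

Answer: 27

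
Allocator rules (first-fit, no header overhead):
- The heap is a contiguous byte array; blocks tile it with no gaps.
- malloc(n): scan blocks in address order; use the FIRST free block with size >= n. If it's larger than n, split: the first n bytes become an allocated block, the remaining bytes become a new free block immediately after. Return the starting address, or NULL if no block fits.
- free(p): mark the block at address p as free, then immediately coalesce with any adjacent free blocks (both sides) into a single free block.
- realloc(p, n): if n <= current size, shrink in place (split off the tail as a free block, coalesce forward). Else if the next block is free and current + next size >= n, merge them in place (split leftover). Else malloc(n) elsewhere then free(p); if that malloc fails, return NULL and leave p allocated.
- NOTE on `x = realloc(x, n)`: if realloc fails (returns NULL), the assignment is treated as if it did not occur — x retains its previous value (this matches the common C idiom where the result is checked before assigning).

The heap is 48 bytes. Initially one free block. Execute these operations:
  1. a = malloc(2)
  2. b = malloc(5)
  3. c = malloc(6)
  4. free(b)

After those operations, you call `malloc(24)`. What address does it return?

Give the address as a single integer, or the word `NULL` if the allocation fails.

Answer: 13

Derivation:
Op 1: a = malloc(2) -> a = 0; heap: [0-1 ALLOC][2-47 FREE]
Op 2: b = malloc(5) -> b = 2; heap: [0-1 ALLOC][2-6 ALLOC][7-47 FREE]
Op 3: c = malloc(6) -> c = 7; heap: [0-1 ALLOC][2-6 ALLOC][7-12 ALLOC][13-47 FREE]
Op 4: free(b) -> (freed b); heap: [0-1 ALLOC][2-6 FREE][7-12 ALLOC][13-47 FREE]
malloc(24): first-fit scan over [0-1 ALLOC][2-6 FREE][7-12 ALLOC][13-47 FREE] -> 13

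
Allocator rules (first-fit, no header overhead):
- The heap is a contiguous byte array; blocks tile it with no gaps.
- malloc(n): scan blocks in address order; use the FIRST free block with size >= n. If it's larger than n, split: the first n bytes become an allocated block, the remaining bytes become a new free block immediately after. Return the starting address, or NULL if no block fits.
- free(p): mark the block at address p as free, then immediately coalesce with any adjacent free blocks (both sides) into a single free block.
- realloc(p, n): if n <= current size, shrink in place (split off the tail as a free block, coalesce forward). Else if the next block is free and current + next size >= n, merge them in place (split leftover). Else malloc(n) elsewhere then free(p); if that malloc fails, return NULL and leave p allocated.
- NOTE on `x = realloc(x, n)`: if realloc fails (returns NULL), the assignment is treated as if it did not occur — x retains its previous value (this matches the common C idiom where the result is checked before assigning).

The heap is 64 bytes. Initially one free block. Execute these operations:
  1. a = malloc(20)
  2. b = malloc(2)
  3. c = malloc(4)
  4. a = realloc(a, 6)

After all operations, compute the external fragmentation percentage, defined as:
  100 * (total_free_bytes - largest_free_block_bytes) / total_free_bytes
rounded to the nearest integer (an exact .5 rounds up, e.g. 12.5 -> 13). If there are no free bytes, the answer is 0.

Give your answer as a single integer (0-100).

Op 1: a = malloc(20) -> a = 0; heap: [0-19 ALLOC][20-63 FREE]
Op 2: b = malloc(2) -> b = 20; heap: [0-19 ALLOC][20-21 ALLOC][22-63 FREE]
Op 3: c = malloc(4) -> c = 22; heap: [0-19 ALLOC][20-21 ALLOC][22-25 ALLOC][26-63 FREE]
Op 4: a = realloc(a, 6) -> a = 0; heap: [0-5 ALLOC][6-19 FREE][20-21 ALLOC][22-25 ALLOC][26-63 FREE]
Free blocks: [14 38] total_free=52 largest=38 -> 100*(52-38)/52 = 1400/52 ≈ 26.923 -> rounds to 27

Answer: 27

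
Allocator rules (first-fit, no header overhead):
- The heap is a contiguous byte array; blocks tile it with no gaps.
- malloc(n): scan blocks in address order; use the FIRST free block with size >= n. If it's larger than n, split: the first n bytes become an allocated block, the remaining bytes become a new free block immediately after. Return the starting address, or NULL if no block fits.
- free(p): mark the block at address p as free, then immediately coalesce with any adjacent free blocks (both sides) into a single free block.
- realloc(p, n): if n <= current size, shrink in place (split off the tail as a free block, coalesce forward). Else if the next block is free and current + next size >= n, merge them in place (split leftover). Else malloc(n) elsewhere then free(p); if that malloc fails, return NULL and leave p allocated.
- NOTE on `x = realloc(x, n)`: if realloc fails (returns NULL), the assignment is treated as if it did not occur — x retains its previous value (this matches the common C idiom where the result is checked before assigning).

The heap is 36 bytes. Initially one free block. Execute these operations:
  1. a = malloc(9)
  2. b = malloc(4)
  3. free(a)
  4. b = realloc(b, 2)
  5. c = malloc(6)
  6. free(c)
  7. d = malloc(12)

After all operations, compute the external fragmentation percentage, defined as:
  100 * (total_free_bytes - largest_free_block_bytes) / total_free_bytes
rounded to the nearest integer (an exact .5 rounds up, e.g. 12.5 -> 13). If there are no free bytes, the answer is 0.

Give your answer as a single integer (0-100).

Op 1: a = malloc(9) -> a = 0; heap: [0-8 ALLOC][9-35 FREE]
Op 2: b = malloc(4) -> b = 9; heap: [0-8 ALLOC][9-12 ALLOC][13-35 FREE]
Op 3: free(a) -> (freed a); heap: [0-8 FREE][9-12 ALLOC][13-35 FREE]
Op 4: b = realloc(b, 2) -> b = 9; heap: [0-8 FREE][9-10 ALLOC][11-35 FREE]
Op 5: c = malloc(6) -> c = 0; heap: [0-5 ALLOC][6-8 FREE][9-10 ALLOC][11-35 FREE]
Op 6: free(c) -> (freed c); heap: [0-8 FREE][9-10 ALLOC][11-35 FREE]
Op 7: d = malloc(12) -> d = 11; heap: [0-8 FREE][9-10 ALLOC][11-22 ALLOC][23-35 FREE]
Free blocks: [9 13] total_free=22 largest=13 -> 100*(22-13)/22 = 900/22 ≈ 40.909 -> rounds to 41

Answer: 41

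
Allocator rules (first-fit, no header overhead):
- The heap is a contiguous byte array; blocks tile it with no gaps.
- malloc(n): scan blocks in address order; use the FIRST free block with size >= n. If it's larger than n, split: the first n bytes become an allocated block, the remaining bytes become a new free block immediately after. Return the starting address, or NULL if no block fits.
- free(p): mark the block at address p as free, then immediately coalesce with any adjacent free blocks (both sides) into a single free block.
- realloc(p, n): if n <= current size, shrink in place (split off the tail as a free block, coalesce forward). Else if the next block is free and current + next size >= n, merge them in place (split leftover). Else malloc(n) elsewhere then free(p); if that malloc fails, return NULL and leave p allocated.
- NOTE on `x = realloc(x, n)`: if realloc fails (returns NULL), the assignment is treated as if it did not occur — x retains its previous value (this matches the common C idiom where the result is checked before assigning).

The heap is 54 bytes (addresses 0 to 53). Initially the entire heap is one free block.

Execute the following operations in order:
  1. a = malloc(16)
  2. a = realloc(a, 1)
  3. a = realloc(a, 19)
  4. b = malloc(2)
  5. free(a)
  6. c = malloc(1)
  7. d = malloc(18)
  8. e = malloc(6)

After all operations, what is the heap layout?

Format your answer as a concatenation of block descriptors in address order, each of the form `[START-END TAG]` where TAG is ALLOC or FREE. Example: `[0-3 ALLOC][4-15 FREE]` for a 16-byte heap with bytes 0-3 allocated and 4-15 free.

Answer: [0-0 ALLOC][1-18 ALLOC][19-20 ALLOC][21-26 ALLOC][27-53 FREE]

Derivation:
Op 1: a = malloc(16) -> a = 0; heap: [0-15 ALLOC][16-53 FREE]
Op 2: a = realloc(a, 1) -> a = 0; heap: [0-0 ALLOC][1-53 FREE]
Op 3: a = realloc(a, 19) -> a = 0; heap: [0-18 ALLOC][19-53 FREE]
Op 4: b = malloc(2) -> b = 19; heap: [0-18 ALLOC][19-20 ALLOC][21-53 FREE]
Op 5: free(a) -> (freed a); heap: [0-18 FREE][19-20 ALLOC][21-53 FREE]
Op 6: c = malloc(1) -> c = 0; heap: [0-0 ALLOC][1-18 FREE][19-20 ALLOC][21-53 FREE]
Op 7: d = malloc(18) -> d = 1; heap: [0-0 ALLOC][1-18 ALLOC][19-20 ALLOC][21-53 FREE]
Op 8: e = malloc(6) -> e = 21; heap: [0-0 ALLOC][1-18 ALLOC][19-20 ALLOC][21-26 ALLOC][27-53 FREE]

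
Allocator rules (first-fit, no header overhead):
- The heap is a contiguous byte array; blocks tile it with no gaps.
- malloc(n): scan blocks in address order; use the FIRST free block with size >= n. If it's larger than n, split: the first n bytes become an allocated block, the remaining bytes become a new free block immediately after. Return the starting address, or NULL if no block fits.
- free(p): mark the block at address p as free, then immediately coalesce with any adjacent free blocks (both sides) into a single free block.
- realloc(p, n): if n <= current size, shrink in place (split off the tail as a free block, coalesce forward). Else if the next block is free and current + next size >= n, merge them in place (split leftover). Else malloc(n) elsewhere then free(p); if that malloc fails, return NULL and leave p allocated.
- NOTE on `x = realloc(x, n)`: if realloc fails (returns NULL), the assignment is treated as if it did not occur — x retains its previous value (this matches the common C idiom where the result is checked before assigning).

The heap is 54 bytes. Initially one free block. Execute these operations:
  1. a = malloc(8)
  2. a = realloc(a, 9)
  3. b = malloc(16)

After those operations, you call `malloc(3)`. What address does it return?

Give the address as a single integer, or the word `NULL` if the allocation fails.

Op 1: a = malloc(8) -> a = 0; heap: [0-7 ALLOC][8-53 FREE]
Op 2: a = realloc(a, 9) -> a = 0; heap: [0-8 ALLOC][9-53 FREE]
Op 3: b = malloc(16) -> b = 9; heap: [0-8 ALLOC][9-24 ALLOC][25-53 FREE]
malloc(3): first-fit scan over [0-8 ALLOC][9-24 ALLOC][25-53 FREE] -> 25

Answer: 25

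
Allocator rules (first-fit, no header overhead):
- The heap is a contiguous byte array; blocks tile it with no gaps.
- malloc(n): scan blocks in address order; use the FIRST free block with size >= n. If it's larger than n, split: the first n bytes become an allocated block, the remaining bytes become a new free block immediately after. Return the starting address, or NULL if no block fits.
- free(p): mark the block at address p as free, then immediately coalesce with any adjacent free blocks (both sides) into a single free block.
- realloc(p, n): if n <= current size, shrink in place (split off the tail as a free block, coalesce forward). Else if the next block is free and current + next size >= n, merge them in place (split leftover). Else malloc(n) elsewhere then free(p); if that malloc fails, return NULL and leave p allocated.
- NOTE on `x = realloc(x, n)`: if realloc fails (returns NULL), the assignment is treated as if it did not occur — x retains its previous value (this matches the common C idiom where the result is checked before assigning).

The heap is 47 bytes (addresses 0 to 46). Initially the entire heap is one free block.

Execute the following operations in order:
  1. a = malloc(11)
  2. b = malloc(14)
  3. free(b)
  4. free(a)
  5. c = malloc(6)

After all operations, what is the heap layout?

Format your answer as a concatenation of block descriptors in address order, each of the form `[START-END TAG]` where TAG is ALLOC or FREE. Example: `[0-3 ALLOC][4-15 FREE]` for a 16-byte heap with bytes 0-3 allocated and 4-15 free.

Answer: [0-5 ALLOC][6-46 FREE]

Derivation:
Op 1: a = malloc(11) -> a = 0; heap: [0-10 ALLOC][11-46 FREE]
Op 2: b = malloc(14) -> b = 11; heap: [0-10 ALLOC][11-24 ALLOC][25-46 FREE]
Op 3: free(b) -> (freed b); heap: [0-10 ALLOC][11-46 FREE]
Op 4: free(a) -> (freed a); heap: [0-46 FREE]
Op 5: c = malloc(6) -> c = 0; heap: [0-5 ALLOC][6-46 FREE]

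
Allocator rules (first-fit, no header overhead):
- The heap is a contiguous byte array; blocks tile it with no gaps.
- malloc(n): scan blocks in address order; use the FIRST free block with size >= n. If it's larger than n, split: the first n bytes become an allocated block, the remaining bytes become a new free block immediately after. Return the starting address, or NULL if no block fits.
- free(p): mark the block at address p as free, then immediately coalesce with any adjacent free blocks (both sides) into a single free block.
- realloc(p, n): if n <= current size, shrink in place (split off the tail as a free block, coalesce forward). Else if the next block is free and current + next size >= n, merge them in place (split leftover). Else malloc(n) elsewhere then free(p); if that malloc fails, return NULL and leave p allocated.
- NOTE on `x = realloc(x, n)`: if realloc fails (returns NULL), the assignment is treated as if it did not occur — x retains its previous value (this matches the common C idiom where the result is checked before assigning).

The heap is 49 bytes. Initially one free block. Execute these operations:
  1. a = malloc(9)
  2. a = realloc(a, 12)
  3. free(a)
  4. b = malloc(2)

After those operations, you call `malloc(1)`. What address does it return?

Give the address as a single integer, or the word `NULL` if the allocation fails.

Op 1: a = malloc(9) -> a = 0; heap: [0-8 ALLOC][9-48 FREE]
Op 2: a = realloc(a, 12) -> a = 0; heap: [0-11 ALLOC][12-48 FREE]
Op 3: free(a) -> (freed a); heap: [0-48 FREE]
Op 4: b = malloc(2) -> b = 0; heap: [0-1 ALLOC][2-48 FREE]
malloc(1): first-fit scan over [0-1 ALLOC][2-48 FREE] -> 2

Answer: 2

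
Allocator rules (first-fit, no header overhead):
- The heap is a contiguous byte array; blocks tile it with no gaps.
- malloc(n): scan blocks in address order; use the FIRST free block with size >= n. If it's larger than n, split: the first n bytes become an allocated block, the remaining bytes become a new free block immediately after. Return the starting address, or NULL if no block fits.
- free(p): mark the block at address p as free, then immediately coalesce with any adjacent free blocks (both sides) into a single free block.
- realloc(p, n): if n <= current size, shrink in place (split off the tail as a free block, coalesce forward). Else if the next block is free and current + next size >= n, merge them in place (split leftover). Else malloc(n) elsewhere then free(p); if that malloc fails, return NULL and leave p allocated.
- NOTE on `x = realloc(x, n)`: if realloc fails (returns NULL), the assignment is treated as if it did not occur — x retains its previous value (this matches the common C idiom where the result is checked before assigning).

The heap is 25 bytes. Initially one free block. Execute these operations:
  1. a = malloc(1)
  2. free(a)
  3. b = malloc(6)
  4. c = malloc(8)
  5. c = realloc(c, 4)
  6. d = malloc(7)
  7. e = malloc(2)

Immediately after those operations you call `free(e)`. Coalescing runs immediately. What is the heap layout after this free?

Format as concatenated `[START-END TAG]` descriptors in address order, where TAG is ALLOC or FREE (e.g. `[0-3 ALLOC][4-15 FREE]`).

Answer: [0-5 ALLOC][6-9 ALLOC][10-16 ALLOC][17-24 FREE]

Derivation:
Op 1: a = malloc(1) -> a = 0; heap: [0-0 ALLOC][1-24 FREE]
Op 2: free(a) -> (freed a); heap: [0-24 FREE]
Op 3: b = malloc(6) -> b = 0; heap: [0-5 ALLOC][6-24 FREE]
Op 4: c = malloc(8) -> c = 6; heap: [0-5 ALLOC][6-13 ALLOC][14-24 FREE]
Op 5: c = realloc(c, 4) -> c = 6; heap: [0-5 ALLOC][6-9 ALLOC][10-24 FREE]
Op 6: d = malloc(7) -> d = 10; heap: [0-5 ALLOC][6-9 ALLOC][10-16 ALLOC][17-24 FREE]
Op 7: e = malloc(2) -> e = 17; heap: [0-5 ALLOC][6-9 ALLOC][10-16 ALLOC][17-18 ALLOC][19-24 FREE]
free(e): e = 17 -> block [17-18 ALLOC]; mark free, coalesce with adjacent free neighbors -> [0-5 ALLOC][6-9 ALLOC][10-16 ALLOC][17-24 FREE]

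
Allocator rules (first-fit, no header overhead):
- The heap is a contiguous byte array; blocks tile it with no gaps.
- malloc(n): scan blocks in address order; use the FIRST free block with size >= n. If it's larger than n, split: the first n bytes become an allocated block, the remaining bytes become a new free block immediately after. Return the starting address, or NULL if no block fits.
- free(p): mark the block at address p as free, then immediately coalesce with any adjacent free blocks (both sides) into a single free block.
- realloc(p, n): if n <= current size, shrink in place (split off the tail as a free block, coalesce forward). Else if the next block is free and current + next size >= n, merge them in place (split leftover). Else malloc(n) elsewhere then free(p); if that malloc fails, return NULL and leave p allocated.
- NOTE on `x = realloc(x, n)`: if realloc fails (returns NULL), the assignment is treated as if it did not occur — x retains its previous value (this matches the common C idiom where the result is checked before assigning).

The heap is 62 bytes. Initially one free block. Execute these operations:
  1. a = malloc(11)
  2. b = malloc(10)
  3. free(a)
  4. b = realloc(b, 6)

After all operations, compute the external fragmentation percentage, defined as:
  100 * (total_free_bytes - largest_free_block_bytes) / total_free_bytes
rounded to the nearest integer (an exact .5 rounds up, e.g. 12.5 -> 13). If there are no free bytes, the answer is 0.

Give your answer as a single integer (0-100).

Op 1: a = malloc(11) -> a = 0; heap: [0-10 ALLOC][11-61 FREE]
Op 2: b = malloc(10) -> b = 11; heap: [0-10 ALLOC][11-20 ALLOC][21-61 FREE]
Op 3: free(a) -> (freed a); heap: [0-10 FREE][11-20 ALLOC][21-61 FREE]
Op 4: b = realloc(b, 6) -> b = 11; heap: [0-10 FREE][11-16 ALLOC][17-61 FREE]
Free blocks: [11 45] total_free=56 largest=45 -> 100*(56-45)/56 = 1100/56 ≈ 19.643 -> rounds to 20

Answer: 20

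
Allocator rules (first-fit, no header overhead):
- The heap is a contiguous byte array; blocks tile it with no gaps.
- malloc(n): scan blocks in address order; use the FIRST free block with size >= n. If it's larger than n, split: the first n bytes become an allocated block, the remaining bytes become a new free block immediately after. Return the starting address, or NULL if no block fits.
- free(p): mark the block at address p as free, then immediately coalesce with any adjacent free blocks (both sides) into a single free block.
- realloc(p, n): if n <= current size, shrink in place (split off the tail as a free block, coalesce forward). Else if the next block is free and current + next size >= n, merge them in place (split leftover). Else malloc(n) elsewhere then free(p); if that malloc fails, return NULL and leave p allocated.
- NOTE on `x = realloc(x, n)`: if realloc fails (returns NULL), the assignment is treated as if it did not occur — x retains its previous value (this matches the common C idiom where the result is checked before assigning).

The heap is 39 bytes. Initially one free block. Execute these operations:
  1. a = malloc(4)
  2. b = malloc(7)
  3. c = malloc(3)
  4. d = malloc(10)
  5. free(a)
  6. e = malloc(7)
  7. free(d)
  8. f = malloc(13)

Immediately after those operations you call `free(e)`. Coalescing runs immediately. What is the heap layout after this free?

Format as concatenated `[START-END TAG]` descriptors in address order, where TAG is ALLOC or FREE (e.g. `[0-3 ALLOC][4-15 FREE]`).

Op 1: a = malloc(4) -> a = 0; heap: [0-3 ALLOC][4-38 FREE]
Op 2: b = malloc(7) -> b = 4; heap: [0-3 ALLOC][4-10 ALLOC][11-38 FREE]
Op 3: c = malloc(3) -> c = 11; heap: [0-3 ALLOC][4-10 ALLOC][11-13 ALLOC][14-38 FREE]
Op 4: d = malloc(10) -> d = 14; heap: [0-3 ALLOC][4-10 ALLOC][11-13 ALLOC][14-23 ALLOC][24-38 FREE]
Op 5: free(a) -> (freed a); heap: [0-3 FREE][4-10 ALLOC][11-13 ALLOC][14-23 ALLOC][24-38 FREE]
Op 6: e = malloc(7) -> e = 24; heap: [0-3 FREE][4-10 ALLOC][11-13 ALLOC][14-23 ALLOC][24-30 ALLOC][31-38 FREE]
Op 7: free(d) -> (freed d); heap: [0-3 FREE][4-10 ALLOC][11-13 ALLOC][14-23 FREE][24-30 ALLOC][31-38 FREE]
Op 8: f = malloc(13) -> f = NULL; heap: [0-3 FREE][4-10 ALLOC][11-13 ALLOC][14-23 FREE][24-30 ALLOC][31-38 FREE]
free(e): e = 24 -> block [24-30 ALLOC]; mark free, coalesce with adjacent free neighbors -> [0-3 FREE][4-10 ALLOC][11-13 ALLOC][14-38 FREE]

Answer: [0-3 FREE][4-10 ALLOC][11-13 ALLOC][14-38 FREE]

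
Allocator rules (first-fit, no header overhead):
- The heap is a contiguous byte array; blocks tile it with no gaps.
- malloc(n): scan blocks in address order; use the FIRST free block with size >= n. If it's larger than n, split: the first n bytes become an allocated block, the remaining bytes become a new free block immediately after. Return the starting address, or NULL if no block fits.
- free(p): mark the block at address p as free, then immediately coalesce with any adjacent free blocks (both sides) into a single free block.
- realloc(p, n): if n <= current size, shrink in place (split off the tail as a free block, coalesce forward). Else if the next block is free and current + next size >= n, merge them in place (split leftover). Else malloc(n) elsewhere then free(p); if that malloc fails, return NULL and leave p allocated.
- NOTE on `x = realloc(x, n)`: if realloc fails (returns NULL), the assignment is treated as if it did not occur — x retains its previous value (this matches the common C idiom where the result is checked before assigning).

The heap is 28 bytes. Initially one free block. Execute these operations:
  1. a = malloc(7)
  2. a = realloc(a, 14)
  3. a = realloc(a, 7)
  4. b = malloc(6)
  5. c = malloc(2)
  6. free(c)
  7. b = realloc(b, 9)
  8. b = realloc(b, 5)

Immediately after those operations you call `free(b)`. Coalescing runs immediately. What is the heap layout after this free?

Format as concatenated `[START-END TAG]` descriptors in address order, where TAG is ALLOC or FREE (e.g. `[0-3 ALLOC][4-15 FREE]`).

Answer: [0-6 ALLOC][7-27 FREE]

Derivation:
Op 1: a = malloc(7) -> a = 0; heap: [0-6 ALLOC][7-27 FREE]
Op 2: a = realloc(a, 14) -> a = 0; heap: [0-13 ALLOC][14-27 FREE]
Op 3: a = realloc(a, 7) -> a = 0; heap: [0-6 ALLOC][7-27 FREE]
Op 4: b = malloc(6) -> b = 7; heap: [0-6 ALLOC][7-12 ALLOC][13-27 FREE]
Op 5: c = malloc(2) -> c = 13; heap: [0-6 ALLOC][7-12 ALLOC][13-14 ALLOC][15-27 FREE]
Op 6: free(c) -> (freed c); heap: [0-6 ALLOC][7-12 ALLOC][13-27 FREE]
Op 7: b = realloc(b, 9) -> b = 7; heap: [0-6 ALLOC][7-15 ALLOC][16-27 FREE]
Op 8: b = realloc(b, 5) -> b = 7; heap: [0-6 ALLOC][7-11 ALLOC][12-27 FREE]
free(b): b = 7 -> block [7-11 ALLOC]; mark free, coalesce with adjacent free neighbors -> [0-6 ALLOC][7-27 FREE]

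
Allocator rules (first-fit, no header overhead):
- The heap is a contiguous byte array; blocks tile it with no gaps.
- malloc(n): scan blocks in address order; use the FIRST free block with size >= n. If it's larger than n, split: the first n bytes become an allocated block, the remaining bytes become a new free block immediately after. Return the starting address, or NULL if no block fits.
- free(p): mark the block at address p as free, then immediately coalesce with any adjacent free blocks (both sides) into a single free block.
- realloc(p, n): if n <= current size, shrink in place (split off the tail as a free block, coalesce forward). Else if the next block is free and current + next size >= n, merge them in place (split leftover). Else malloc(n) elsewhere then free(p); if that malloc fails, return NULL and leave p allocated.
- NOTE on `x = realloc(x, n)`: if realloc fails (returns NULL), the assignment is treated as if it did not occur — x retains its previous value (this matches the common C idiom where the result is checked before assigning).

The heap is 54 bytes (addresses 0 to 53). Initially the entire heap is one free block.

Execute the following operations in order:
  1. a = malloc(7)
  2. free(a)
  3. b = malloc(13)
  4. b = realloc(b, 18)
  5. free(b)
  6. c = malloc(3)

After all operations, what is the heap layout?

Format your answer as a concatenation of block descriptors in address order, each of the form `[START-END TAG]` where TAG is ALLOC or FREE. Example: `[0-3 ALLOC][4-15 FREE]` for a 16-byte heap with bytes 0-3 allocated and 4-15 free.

Answer: [0-2 ALLOC][3-53 FREE]

Derivation:
Op 1: a = malloc(7) -> a = 0; heap: [0-6 ALLOC][7-53 FREE]
Op 2: free(a) -> (freed a); heap: [0-53 FREE]
Op 3: b = malloc(13) -> b = 0; heap: [0-12 ALLOC][13-53 FREE]
Op 4: b = realloc(b, 18) -> b = 0; heap: [0-17 ALLOC][18-53 FREE]
Op 5: free(b) -> (freed b); heap: [0-53 FREE]
Op 6: c = malloc(3) -> c = 0; heap: [0-2 ALLOC][3-53 FREE]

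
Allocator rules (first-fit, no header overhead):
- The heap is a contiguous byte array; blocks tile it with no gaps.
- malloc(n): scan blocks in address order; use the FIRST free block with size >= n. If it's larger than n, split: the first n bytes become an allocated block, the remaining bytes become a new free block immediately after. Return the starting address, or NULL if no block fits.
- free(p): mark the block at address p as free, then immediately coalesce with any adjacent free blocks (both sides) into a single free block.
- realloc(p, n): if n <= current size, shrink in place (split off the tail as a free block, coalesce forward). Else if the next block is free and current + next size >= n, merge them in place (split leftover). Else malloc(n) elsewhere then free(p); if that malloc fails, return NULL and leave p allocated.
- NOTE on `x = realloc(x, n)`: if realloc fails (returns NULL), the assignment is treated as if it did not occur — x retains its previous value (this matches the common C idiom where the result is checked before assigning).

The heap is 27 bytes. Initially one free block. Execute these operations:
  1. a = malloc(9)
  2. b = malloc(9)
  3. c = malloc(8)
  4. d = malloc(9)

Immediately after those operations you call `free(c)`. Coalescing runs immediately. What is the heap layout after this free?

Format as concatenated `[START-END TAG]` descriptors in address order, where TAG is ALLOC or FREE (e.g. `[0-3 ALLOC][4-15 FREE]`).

Op 1: a = malloc(9) -> a = 0; heap: [0-8 ALLOC][9-26 FREE]
Op 2: b = malloc(9) -> b = 9; heap: [0-8 ALLOC][9-17 ALLOC][18-26 FREE]
Op 3: c = malloc(8) -> c = 18; heap: [0-8 ALLOC][9-17 ALLOC][18-25 ALLOC][26-26 FREE]
Op 4: d = malloc(9) -> d = NULL; heap: [0-8 ALLOC][9-17 ALLOC][18-25 ALLOC][26-26 FREE]
free(c): c = 18 -> block [18-25 ALLOC]; mark free, coalesce with adjacent free neighbors -> [0-8 ALLOC][9-17 ALLOC][18-26 FREE]

Answer: [0-8 ALLOC][9-17 ALLOC][18-26 FREE]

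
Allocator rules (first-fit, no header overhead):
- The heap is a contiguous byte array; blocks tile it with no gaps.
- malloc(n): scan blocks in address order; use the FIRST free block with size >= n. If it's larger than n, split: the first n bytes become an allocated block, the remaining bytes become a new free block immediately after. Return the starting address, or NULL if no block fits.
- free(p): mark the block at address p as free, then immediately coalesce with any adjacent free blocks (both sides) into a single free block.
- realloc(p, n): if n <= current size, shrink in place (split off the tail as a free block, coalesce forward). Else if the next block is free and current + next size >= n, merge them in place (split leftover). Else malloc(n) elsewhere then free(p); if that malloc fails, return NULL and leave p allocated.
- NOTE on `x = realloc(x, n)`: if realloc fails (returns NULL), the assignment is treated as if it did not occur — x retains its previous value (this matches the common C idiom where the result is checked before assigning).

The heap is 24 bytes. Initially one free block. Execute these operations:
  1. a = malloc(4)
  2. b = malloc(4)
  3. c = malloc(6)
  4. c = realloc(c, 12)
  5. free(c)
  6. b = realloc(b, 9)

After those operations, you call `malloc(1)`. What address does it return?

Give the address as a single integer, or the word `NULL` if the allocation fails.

Op 1: a = malloc(4) -> a = 0; heap: [0-3 ALLOC][4-23 FREE]
Op 2: b = malloc(4) -> b = 4; heap: [0-3 ALLOC][4-7 ALLOC][8-23 FREE]
Op 3: c = malloc(6) -> c = 8; heap: [0-3 ALLOC][4-7 ALLOC][8-13 ALLOC][14-23 FREE]
Op 4: c = realloc(c, 12) -> c = 8; heap: [0-3 ALLOC][4-7 ALLOC][8-19 ALLOC][20-23 FREE]
Op 5: free(c) -> (freed c); heap: [0-3 ALLOC][4-7 ALLOC][8-23 FREE]
Op 6: b = realloc(b, 9) -> b = 4; heap: [0-3 ALLOC][4-12 ALLOC][13-23 FREE]
malloc(1): first-fit scan over [0-3 ALLOC][4-12 ALLOC][13-23 FREE] -> 13

Answer: 13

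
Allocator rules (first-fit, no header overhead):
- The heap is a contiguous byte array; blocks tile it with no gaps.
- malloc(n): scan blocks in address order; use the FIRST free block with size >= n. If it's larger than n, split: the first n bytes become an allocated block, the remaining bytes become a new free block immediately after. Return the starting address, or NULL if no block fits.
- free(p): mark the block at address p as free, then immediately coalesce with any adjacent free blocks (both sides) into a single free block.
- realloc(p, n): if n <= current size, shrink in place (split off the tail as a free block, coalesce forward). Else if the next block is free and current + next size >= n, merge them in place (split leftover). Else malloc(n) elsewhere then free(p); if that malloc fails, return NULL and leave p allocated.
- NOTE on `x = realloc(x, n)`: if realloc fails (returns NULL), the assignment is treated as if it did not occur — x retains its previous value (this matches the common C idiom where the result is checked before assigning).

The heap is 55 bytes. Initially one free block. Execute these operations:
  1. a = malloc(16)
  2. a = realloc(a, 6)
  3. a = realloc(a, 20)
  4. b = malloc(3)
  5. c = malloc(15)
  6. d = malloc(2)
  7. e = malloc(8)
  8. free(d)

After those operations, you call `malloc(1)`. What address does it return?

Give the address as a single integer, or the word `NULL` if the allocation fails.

Answer: 38

Derivation:
Op 1: a = malloc(16) -> a = 0; heap: [0-15 ALLOC][16-54 FREE]
Op 2: a = realloc(a, 6) -> a = 0; heap: [0-5 ALLOC][6-54 FREE]
Op 3: a = realloc(a, 20) -> a = 0; heap: [0-19 ALLOC][20-54 FREE]
Op 4: b = malloc(3) -> b = 20; heap: [0-19 ALLOC][20-22 ALLOC][23-54 FREE]
Op 5: c = malloc(15) -> c = 23; heap: [0-19 ALLOC][20-22 ALLOC][23-37 ALLOC][38-54 FREE]
Op 6: d = malloc(2) -> d = 38; heap: [0-19 ALLOC][20-22 ALLOC][23-37 ALLOC][38-39 ALLOC][40-54 FREE]
Op 7: e = malloc(8) -> e = 40; heap: [0-19 ALLOC][20-22 ALLOC][23-37 ALLOC][38-39 ALLOC][40-47 ALLOC][48-54 FREE]
Op 8: free(d) -> (freed d); heap: [0-19 ALLOC][20-22 ALLOC][23-37 ALLOC][38-39 FREE][40-47 ALLOC][48-54 FREE]
malloc(1): first-fit scan over [0-19 ALLOC][20-22 ALLOC][23-37 ALLOC][38-39 FREE][40-47 ALLOC][48-54 FREE] -> 38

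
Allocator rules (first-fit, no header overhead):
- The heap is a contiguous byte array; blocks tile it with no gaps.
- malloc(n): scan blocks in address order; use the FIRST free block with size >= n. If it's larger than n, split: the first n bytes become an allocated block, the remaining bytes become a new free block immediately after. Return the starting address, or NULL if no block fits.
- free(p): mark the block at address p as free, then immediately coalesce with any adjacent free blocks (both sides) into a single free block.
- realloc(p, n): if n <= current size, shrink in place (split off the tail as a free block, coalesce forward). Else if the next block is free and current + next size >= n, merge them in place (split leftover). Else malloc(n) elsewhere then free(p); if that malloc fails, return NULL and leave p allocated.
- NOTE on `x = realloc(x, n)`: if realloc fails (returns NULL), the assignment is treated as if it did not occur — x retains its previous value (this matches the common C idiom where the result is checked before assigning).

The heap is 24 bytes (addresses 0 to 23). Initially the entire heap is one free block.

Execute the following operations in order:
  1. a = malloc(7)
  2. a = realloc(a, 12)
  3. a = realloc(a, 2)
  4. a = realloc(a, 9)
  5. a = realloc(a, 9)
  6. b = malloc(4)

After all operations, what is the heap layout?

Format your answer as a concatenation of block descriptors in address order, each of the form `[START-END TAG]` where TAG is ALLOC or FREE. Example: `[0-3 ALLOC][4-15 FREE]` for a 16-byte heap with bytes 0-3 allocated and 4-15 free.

Op 1: a = malloc(7) -> a = 0; heap: [0-6 ALLOC][7-23 FREE]
Op 2: a = realloc(a, 12) -> a = 0; heap: [0-11 ALLOC][12-23 FREE]
Op 3: a = realloc(a, 2) -> a = 0; heap: [0-1 ALLOC][2-23 FREE]
Op 4: a = realloc(a, 9) -> a = 0; heap: [0-8 ALLOC][9-23 FREE]
Op 5: a = realloc(a, 9) -> a = 0; heap: [0-8 ALLOC][9-23 FREE]
Op 6: b = malloc(4) -> b = 9; heap: [0-8 ALLOC][9-12 ALLOC][13-23 FREE]

Answer: [0-8 ALLOC][9-12 ALLOC][13-23 FREE]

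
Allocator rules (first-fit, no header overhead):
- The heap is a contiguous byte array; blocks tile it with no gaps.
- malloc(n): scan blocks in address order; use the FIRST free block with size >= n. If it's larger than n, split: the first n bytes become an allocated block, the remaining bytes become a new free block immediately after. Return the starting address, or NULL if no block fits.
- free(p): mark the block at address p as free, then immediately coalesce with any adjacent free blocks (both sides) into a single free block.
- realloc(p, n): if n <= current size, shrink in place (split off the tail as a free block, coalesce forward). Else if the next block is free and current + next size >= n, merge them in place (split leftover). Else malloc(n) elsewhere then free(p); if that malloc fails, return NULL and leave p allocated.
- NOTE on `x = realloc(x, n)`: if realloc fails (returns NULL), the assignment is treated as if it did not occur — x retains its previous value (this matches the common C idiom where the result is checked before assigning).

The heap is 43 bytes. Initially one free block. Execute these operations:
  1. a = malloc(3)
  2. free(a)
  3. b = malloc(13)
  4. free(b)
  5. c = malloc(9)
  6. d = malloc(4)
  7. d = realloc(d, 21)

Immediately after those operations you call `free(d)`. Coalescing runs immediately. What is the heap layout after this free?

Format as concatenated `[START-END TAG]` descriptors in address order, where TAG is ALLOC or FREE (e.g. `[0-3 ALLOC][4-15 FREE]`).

Answer: [0-8 ALLOC][9-42 FREE]

Derivation:
Op 1: a = malloc(3) -> a = 0; heap: [0-2 ALLOC][3-42 FREE]
Op 2: free(a) -> (freed a); heap: [0-42 FREE]
Op 3: b = malloc(13) -> b = 0; heap: [0-12 ALLOC][13-42 FREE]
Op 4: free(b) -> (freed b); heap: [0-42 FREE]
Op 5: c = malloc(9) -> c = 0; heap: [0-8 ALLOC][9-42 FREE]
Op 6: d = malloc(4) -> d = 9; heap: [0-8 ALLOC][9-12 ALLOC][13-42 FREE]
Op 7: d = realloc(d, 21) -> d = 9; heap: [0-8 ALLOC][9-29 ALLOC][30-42 FREE]
free(d): d = 9 -> block [9-29 ALLOC]; mark free, coalesce with adjacent free neighbors -> [0-8 ALLOC][9-42 FREE]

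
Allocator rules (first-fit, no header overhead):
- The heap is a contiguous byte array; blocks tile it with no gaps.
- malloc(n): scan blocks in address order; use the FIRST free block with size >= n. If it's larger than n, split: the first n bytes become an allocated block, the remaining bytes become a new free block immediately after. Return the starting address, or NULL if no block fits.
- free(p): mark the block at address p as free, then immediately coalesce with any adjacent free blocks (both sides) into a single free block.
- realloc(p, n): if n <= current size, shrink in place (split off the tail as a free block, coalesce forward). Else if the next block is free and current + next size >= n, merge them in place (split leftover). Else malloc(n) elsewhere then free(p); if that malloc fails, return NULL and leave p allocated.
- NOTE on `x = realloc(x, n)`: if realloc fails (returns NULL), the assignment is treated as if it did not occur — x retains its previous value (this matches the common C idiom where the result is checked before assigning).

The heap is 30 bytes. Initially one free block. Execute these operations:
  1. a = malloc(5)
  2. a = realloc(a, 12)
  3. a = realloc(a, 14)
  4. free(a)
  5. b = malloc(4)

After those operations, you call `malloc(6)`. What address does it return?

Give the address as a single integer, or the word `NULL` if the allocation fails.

Answer: 4

Derivation:
Op 1: a = malloc(5) -> a = 0; heap: [0-4 ALLOC][5-29 FREE]
Op 2: a = realloc(a, 12) -> a = 0; heap: [0-11 ALLOC][12-29 FREE]
Op 3: a = realloc(a, 14) -> a = 0; heap: [0-13 ALLOC][14-29 FREE]
Op 4: free(a) -> (freed a); heap: [0-29 FREE]
Op 5: b = malloc(4) -> b = 0; heap: [0-3 ALLOC][4-29 FREE]
malloc(6): first-fit scan over [0-3 ALLOC][4-29 FREE] -> 4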